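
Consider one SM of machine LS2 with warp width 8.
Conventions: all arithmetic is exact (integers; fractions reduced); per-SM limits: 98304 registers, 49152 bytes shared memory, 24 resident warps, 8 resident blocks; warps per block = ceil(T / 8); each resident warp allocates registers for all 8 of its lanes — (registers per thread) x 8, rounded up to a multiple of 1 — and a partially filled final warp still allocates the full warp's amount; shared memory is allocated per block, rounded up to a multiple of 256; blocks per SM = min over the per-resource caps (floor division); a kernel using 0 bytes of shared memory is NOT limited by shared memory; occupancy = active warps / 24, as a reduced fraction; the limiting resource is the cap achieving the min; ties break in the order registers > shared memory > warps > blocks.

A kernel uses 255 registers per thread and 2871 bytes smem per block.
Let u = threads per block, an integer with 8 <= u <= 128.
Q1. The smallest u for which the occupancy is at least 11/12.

Answer: u = 17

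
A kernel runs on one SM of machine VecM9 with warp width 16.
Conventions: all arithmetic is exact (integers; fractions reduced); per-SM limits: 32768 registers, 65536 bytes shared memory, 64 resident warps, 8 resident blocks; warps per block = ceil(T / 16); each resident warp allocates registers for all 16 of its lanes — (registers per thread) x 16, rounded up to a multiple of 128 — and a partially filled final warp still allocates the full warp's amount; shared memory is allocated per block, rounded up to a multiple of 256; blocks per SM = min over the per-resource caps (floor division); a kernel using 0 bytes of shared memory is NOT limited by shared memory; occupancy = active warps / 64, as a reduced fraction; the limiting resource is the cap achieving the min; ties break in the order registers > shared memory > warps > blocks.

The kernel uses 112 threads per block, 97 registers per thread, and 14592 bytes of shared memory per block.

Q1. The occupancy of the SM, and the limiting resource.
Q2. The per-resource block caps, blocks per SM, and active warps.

Answer: occupancy 7/32, limited by registers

registers: 2 blocks
shared memory: 4 blocks
warps: 9 blocks
blocks: 8 blocks

Answer: 2 blocks, 14 active warps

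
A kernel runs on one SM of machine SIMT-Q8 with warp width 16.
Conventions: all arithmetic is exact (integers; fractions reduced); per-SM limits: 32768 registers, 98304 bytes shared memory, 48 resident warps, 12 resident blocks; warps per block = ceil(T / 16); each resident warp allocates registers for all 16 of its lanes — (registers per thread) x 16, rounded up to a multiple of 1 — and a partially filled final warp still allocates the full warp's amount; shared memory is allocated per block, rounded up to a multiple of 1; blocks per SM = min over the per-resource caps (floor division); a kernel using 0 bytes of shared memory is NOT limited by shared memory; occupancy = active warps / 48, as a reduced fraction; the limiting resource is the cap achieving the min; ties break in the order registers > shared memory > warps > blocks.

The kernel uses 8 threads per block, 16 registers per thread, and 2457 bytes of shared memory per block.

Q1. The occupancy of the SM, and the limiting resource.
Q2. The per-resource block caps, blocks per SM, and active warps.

Answer: occupancy 1/4, limited by blocks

registers: 128 blocks
shared memory: 40 blocks
warps: 48 blocks
blocks: 12 blocks

Answer: 12 blocks, 12 active warps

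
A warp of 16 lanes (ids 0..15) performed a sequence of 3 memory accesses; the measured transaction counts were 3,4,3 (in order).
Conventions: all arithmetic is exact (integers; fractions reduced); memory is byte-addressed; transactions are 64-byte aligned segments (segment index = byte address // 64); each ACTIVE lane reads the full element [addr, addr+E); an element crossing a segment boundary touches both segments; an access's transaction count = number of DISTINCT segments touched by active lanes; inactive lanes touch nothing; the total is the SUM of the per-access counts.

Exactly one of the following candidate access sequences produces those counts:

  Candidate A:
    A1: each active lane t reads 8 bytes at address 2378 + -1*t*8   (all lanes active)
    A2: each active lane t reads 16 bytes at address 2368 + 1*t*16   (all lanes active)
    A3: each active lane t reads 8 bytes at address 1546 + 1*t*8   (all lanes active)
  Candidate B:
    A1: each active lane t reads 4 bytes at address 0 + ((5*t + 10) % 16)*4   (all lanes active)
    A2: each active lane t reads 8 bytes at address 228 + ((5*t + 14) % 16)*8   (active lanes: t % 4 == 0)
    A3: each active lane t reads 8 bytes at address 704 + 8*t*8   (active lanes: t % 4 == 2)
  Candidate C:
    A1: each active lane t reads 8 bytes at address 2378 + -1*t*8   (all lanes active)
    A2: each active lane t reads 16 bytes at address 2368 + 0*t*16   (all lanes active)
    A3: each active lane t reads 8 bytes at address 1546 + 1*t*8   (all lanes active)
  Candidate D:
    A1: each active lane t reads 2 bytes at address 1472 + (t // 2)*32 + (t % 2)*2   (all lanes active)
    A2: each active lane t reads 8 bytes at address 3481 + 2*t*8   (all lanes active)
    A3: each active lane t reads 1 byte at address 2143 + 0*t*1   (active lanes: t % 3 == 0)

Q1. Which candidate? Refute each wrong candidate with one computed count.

B: A1 gives 1 transaction, not 3
C: A2 gives 1 transaction, not 4
D: A1 gives 4 transactions, not 3
A: all counts match (3,4,3)

Answer: A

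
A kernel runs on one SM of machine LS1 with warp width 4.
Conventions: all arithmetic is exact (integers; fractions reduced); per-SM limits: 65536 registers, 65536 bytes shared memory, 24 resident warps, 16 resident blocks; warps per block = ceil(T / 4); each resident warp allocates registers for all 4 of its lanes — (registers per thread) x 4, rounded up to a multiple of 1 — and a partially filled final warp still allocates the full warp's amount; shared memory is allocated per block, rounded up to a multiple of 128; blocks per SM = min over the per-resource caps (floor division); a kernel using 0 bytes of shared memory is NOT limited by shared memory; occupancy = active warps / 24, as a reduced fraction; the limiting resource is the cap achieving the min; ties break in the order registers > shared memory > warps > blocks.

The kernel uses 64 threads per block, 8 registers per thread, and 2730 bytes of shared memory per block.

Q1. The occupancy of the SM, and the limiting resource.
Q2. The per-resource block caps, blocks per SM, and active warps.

Answer: occupancy 2/3, limited by warps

registers: 128 blocks
shared memory: 23 blocks
warps: 1 block
blocks: 16 blocks

Answer: 1 block, 16 active warps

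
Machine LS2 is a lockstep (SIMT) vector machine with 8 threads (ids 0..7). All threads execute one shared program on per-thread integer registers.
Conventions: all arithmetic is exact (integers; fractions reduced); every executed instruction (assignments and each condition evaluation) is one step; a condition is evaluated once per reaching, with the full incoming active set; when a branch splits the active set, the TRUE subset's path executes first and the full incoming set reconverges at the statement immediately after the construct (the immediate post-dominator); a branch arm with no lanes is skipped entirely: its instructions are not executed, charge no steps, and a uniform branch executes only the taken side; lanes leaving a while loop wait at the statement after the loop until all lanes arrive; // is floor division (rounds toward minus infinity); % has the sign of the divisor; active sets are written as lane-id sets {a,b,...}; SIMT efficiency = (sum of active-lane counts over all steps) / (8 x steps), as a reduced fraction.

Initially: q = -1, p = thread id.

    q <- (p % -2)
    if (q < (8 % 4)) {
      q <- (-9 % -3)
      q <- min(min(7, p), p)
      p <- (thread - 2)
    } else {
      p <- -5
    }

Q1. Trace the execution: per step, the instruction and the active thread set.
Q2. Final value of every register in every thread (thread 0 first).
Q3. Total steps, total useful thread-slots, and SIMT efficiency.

step 0: q <- (p % -2)                {0,1,2,3,4,5,6,7}
step 1: eval (q < (8 % 4))           {0,1,2,3,4,5,6,7}
step 2: q <- (-9 % -3)               {1,3,5,7}
step 3: q <- min(min(7, p), p)       {1,3,5,7}
step 4: p <- (thread - 2)            {1,3,5,7}
step 5: p <- -5                      {0,2,4,6}

Answer: 6 steps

q: 0,1,0,3,0,5,0,7
p: -5,-1,-5,1,-5,3,-5,5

steps = 6; useful = 32; efficiency = 32/48 = 2/3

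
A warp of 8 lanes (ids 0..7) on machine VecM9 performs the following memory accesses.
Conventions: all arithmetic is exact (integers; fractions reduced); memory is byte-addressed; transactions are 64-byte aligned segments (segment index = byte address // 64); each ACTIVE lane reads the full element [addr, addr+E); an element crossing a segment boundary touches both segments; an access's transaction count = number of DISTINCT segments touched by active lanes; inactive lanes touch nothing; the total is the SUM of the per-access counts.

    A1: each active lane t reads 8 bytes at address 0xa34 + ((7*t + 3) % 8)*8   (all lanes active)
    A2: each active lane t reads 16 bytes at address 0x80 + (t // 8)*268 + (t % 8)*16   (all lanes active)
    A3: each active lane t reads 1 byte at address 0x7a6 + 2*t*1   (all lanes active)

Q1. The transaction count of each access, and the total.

A1: 2 transactions
A2: 2 transactions
A3: 1 transaction

Answer: 2,2,1; total 5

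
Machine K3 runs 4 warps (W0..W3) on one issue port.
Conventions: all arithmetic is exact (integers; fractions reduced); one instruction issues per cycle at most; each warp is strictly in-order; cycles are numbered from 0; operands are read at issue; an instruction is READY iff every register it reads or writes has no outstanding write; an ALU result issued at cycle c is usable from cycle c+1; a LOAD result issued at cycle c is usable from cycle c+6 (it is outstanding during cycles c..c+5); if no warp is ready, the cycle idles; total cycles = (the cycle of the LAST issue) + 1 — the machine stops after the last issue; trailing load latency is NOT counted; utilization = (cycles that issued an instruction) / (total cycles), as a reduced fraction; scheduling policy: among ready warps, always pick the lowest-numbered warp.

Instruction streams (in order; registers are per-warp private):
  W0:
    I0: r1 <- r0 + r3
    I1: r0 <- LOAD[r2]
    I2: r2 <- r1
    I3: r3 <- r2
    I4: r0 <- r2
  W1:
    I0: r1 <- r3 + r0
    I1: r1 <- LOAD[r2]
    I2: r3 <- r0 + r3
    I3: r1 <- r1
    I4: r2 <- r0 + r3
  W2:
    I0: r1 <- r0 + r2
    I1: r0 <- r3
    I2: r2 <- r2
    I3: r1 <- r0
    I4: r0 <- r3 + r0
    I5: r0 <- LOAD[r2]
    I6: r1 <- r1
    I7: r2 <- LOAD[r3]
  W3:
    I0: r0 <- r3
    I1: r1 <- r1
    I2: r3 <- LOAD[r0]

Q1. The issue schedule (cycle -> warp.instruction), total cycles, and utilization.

cycle 0: W0.I0
cycle 1: W0.I1
cycle 2: W0.I2
cycle 3: W0.I3
cycle 4: W1.I0
cycle 5: W1.I1
cycle 6: W1.I2
cycle 7: W0.I4
cycle 8: W2.I0
cycle 9: W2.I1
cycle 10: W2.I2
cycle 11: W1.I3
cycle 12: W1.I4
cycle 13: W2.I3
cycle 14: W2.I4
cycle 15: W2.I5
cycle 16: W2.I6
cycle 17: W2.I7
cycle 18: W3.I0
cycle 19: W3.I1
cycle 20: W3.I2

Answer: 21 cycles, utilization 1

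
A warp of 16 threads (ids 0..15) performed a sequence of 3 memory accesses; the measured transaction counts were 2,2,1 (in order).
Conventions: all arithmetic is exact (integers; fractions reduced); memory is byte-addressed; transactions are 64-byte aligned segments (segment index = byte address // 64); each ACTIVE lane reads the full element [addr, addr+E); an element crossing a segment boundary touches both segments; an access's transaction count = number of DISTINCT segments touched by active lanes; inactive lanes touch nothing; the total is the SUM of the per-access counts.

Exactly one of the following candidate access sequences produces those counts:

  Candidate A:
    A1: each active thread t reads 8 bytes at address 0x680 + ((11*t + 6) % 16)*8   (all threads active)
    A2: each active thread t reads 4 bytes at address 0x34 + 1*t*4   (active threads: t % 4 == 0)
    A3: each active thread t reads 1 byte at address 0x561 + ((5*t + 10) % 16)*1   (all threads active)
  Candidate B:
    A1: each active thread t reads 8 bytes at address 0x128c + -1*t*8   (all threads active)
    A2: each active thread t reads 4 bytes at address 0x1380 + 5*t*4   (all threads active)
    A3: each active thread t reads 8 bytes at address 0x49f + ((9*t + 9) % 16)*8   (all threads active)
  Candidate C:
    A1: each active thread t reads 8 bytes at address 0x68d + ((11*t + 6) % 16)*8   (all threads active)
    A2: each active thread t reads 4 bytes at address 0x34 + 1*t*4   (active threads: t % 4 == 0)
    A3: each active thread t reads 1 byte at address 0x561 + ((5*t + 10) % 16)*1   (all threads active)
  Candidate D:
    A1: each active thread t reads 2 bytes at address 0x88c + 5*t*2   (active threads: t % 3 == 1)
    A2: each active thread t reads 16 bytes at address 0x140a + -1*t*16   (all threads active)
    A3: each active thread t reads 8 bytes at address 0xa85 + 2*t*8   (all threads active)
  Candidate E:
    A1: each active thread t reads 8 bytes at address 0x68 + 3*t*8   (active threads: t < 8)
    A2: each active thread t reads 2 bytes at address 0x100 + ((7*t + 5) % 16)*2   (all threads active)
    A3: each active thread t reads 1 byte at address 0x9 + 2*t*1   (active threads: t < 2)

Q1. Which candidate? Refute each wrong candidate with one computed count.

B: A1 gives 3 transactions, not 2
C: A1 gives 3 transactions, not 2
D: A1 gives 3 transactions, not 2
E: A1 gives 4 transactions, not 2
A: all counts match (2,2,1)

Answer: A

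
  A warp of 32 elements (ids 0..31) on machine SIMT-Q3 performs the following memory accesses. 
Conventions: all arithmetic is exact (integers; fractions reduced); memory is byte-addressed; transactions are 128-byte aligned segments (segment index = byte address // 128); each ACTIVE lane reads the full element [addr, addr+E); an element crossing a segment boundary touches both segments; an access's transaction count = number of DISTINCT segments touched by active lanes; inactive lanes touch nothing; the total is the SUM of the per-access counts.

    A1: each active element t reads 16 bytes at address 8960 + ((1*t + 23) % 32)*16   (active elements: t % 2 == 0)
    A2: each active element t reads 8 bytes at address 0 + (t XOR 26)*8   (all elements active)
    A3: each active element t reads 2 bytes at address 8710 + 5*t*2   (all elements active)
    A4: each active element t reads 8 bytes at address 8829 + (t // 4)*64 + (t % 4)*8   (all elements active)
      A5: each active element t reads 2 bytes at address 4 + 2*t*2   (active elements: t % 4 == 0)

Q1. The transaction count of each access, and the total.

A1: 4 transactions
A2: 2 transactions
A3: 3 transactions
A4: 5 transactions
A5: 1 transaction

Answer: 4,2,3,5,1; total 15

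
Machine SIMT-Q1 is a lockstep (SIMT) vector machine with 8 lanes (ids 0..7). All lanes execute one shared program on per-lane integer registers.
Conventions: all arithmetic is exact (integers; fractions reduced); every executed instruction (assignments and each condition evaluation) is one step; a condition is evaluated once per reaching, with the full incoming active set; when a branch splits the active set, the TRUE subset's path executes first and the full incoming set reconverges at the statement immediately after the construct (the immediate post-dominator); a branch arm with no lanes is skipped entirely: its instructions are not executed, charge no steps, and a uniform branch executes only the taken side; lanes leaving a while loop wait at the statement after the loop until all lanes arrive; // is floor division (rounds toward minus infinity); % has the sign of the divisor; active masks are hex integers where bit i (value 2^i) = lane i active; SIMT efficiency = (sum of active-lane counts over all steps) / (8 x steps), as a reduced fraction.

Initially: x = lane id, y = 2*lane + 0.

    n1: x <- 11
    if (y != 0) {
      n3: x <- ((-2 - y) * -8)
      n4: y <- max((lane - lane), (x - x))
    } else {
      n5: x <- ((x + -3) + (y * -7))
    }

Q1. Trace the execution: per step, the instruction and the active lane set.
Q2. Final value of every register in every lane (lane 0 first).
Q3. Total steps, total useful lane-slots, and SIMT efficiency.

step 0: x <- 11                      0xff
step 1: eval (y != 0)                0xff
step 2: x <- ((-2 - y) * -8)         0xfe
step 3: y <- max((lane - lane), (x - x)) 0xfe
step 4: x <- ((x + -3) + (y * -7))   0x01

Answer: 5 steps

x: 8,32,48,64,80,96,112,128
y: 0,0,0,0,0,0,0,0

steps = 5; useful = 31; efficiency = 31/40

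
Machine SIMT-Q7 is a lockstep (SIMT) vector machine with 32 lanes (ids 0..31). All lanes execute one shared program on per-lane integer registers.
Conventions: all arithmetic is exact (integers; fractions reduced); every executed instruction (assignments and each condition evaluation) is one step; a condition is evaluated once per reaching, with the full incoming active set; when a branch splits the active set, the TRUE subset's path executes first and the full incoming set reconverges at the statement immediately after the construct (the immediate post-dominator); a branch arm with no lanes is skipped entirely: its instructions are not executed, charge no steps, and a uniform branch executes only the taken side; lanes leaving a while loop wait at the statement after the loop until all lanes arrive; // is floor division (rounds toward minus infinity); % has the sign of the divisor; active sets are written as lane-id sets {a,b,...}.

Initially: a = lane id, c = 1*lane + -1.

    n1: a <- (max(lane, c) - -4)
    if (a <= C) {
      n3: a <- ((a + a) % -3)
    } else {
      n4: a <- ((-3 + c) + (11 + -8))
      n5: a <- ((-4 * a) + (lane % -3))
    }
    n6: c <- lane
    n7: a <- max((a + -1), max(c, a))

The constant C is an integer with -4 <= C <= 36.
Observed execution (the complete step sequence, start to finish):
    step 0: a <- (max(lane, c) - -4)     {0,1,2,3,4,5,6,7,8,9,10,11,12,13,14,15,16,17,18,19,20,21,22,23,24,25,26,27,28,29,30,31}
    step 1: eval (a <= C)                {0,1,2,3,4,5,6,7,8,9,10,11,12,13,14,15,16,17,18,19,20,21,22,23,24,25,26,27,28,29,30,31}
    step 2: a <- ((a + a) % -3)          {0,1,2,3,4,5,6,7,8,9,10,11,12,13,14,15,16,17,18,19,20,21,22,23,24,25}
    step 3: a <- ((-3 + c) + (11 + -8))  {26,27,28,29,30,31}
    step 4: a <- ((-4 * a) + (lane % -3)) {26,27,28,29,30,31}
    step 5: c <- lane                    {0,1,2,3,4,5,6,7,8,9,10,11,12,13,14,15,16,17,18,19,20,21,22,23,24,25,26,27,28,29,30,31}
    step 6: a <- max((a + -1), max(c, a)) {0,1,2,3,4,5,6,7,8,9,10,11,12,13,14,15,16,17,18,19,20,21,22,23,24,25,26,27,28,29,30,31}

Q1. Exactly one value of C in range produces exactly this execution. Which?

Answer: C = 29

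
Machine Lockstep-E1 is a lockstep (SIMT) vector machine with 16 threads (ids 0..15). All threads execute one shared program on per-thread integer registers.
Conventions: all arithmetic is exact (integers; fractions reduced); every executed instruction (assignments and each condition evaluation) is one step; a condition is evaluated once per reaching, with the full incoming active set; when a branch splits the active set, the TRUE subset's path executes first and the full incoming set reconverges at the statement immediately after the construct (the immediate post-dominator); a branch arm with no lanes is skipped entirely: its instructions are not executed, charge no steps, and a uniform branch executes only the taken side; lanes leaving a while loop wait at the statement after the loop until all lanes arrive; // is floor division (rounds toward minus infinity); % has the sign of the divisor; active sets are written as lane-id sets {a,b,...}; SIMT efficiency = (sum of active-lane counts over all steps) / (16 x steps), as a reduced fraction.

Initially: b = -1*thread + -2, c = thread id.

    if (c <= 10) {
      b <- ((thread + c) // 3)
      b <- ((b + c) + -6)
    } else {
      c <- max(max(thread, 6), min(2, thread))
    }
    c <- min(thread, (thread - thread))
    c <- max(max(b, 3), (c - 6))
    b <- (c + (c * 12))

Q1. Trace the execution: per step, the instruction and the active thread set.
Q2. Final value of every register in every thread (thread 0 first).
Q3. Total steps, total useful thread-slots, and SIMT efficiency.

step 0: eval (c <= 10)               {0,1,2,3,4,5,6,7,8,9,10,11,12,13,14,15}
step 1: b <- ((thread + c) // 3)     {0,1,2,3,4,5,6,7,8,9,10}
step 2: b <- ((b + c) + -6)          {0,1,2,3,4,5,6,7,8,9,10}
step 3: c <- max(max(thread, 6), min(2, thread)) {11,12,13,14,15}
step 4: c <- min(thread, (thread - thread)) {0,1,2,3,4,5,6,7,8,9,10,11,12,13,14,15}
step 5: c <- max(max(b, 3), (c - 6)) {0,1,2,3,4,5,6,7,8,9,10,11,12,13,14,15}
step 6: b <- (c + (c * 12))          {0,1,2,3,4,5,6,7,8,9,10,11,12,13,14,15}

Answer: 7 steps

b: 39,39,39,39,39,39,52,65,91,117,130,39,39,39,39,39
c: 3,3,3,3,3,3,4,5,7,9,10,3,3,3,3,3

steps = 7; useful = 91; efficiency = 91/112 = 13/16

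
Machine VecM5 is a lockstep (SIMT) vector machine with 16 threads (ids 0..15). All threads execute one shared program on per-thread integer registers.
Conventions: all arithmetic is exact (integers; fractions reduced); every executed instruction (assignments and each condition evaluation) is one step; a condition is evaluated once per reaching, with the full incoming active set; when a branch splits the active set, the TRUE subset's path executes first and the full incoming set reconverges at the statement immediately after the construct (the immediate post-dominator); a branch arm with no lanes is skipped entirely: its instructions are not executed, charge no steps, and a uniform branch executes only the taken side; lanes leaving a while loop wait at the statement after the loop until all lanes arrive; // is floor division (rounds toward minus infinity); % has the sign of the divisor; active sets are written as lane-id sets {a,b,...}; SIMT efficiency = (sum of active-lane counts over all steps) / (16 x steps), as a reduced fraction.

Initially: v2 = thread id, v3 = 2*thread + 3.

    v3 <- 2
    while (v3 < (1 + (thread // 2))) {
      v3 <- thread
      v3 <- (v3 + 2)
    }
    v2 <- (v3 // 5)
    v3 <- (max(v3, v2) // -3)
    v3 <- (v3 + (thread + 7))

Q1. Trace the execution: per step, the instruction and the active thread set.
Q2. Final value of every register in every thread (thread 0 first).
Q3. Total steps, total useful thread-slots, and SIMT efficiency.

step 0: v3 <- 2                      {0,1,2,3,4,5,6,7,8,9,10,11,12,13,14,15}
step 1: eval (v3 < (1 + (thread // 2))) {0,1,2,3,4,5,6,7,8,9,10,11,12,13,14,15}
step 2: v3 <- thread                 {4,5,6,7,8,9,10,11,12,13,14,15}
step 3: v3 <- (v3 + 2)               {4,5,6,7,8,9,10,11,12,13,14,15}
step 4: eval (v3 < (1 + (thread // 2))) {4,5,6,7,8,9,10,11,12,13,14,15}
step 5: v2 <- (v3 // 5)              {0,1,2,3,4,5,6,7,8,9,10,11,12,13,14,15}
step 6: v3 <- (max(v3, v2) // -3)    {0,1,2,3,4,5,6,7,8,9,10,11,12,13,14,15}
step 7: v3 <- (v3 + (thread + 7))    {0,1,2,3,4,5,6,7,8,9,10,11,12,13,14,15}

Answer: 8 steps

v2: 0,0,0,0,1,1,1,1,2,2,2,2,2,3,3,3
v3: 6,7,8,9,9,9,10,11,11,12,13,13,14,15,15,16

steps = 8; useful = 116; efficiency = 116/128 = 29/32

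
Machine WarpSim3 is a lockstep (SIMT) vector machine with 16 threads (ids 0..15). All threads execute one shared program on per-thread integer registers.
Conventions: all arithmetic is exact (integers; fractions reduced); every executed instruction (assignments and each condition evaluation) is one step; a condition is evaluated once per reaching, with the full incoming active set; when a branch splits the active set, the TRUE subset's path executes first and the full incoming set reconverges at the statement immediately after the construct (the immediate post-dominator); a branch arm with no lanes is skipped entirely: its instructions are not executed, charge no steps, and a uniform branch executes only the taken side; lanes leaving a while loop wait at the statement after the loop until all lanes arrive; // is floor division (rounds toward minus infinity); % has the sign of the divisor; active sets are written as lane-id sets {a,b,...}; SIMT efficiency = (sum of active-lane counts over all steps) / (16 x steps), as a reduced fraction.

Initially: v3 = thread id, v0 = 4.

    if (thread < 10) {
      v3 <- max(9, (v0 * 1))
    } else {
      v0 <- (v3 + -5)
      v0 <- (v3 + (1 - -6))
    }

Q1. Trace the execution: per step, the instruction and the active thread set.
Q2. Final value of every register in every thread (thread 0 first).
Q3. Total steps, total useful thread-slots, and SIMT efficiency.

step 0: eval (thread < 10)           {0,1,2,3,4,5,6,7,8,9,10,11,12,13,14,15}
step 1: v3 <- max(9, (v0 * 1))       {0,1,2,3,4,5,6,7,8,9}
step 2: v0 <- (v3 + -5)              {10,11,12,13,14,15}
step 3: v0 <- (v3 + (1 - -6))        {10,11,12,13,14,15}

Answer: 4 steps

v3: 9,9,9,9,9,9,9,9,9,9,10,11,12,13,14,15
v0: 4,4,4,4,4,4,4,4,4,4,17,18,19,20,21,22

steps = 4; useful = 38; efficiency = 38/64 = 19/32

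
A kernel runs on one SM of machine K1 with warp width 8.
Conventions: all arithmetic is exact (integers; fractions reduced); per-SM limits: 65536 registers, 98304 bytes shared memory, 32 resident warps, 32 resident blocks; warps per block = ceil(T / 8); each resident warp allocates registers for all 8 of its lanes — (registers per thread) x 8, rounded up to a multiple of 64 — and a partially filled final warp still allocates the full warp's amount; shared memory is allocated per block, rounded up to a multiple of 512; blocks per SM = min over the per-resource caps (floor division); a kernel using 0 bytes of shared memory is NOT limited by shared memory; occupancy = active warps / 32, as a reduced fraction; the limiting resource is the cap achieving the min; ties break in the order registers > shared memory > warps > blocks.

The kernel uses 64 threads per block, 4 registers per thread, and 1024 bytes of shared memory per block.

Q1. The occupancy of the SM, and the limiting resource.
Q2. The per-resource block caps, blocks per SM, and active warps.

Answer: occupancy 1, limited by warps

registers: 128 blocks
shared memory: 96 blocks
warps: 4 blocks
blocks: 32 blocks

Answer: 4 blocks, 32 active warps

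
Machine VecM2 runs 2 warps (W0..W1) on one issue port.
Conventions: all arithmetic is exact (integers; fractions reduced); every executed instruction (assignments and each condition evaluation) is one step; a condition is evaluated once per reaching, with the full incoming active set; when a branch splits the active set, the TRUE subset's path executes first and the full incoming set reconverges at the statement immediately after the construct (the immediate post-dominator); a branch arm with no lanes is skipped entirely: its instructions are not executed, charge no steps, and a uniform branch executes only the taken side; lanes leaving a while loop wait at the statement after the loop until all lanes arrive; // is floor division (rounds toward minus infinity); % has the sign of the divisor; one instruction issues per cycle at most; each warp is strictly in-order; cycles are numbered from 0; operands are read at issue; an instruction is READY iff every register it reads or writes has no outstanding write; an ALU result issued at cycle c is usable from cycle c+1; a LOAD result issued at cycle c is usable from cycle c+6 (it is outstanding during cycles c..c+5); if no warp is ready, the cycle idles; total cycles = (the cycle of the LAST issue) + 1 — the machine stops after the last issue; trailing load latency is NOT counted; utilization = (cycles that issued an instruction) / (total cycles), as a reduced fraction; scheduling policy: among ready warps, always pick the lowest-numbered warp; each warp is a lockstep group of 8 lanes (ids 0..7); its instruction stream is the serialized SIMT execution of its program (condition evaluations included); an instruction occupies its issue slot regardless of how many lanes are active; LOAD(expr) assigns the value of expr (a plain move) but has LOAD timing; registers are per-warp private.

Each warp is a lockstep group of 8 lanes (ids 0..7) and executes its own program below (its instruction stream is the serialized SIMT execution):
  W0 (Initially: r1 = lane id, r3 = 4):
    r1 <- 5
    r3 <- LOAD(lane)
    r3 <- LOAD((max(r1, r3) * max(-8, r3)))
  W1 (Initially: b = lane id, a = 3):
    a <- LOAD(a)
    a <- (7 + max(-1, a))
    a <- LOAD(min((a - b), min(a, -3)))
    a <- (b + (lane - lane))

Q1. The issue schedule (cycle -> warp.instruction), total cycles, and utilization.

cycle 0: W0.I0
cycle 1: W0.I1
cycle 2: W1.I0
cycle 3: idle
cycle 4: idle
cycle 5: idle
cycle 6: idle
cycle 7: W0.I2
cycle 8: W1.I1
cycle 9: W1.I2
cycle 10: idle
cycle 11: idle
cycle 12: idle
cycle 13: idle
cycle 14: idle
cycle 15: W1.I3

Answer: 16 cycles, utilization 7/16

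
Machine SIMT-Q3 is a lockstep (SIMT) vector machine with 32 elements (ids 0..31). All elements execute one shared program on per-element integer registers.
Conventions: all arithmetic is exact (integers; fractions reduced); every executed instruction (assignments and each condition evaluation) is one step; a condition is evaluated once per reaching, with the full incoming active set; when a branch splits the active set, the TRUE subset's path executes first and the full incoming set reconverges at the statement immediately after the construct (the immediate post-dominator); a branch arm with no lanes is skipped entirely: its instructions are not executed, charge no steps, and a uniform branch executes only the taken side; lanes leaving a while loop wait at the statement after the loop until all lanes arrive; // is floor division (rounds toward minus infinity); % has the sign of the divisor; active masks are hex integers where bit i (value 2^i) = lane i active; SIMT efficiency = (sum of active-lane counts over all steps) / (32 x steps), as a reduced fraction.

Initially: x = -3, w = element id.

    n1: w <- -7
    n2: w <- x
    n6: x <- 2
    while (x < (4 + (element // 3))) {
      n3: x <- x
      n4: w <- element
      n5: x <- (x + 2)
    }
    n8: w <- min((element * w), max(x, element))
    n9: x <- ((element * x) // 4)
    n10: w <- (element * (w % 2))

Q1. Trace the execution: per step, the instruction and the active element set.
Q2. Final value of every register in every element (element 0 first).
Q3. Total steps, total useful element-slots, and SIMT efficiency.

step 0: w <- -7                      0xffffffff
step 1: w <- x                       0xffffffff
step 2: x <- 2                       0xffffffff
step 3: eval (x < (4 + (element // 3))) 0xffffffff
step 4: x <- x                       0xffffffff
step 5: w <- element                 0xffffffff
step 6: x <- (x + 2)                 0xffffffff
step 7: eval (x < (4 + (element // 3))) 0xffffffff
step 8: x <- x                       0xfffffff8
step 9: w <- element                 0xfffffff8
step 10: x <- (x + 2)                 0xfffffff8
step 11: eval (x < (4 + (element // 3))) 0xfffffff8
step 12: x <- x                       0xfffffe00
step 13: w <- element                 0xfffffe00
step 14: x <- (x + 2)                 0xfffffe00
step 15: eval (x < (4 + (element // 3))) 0xfffffe00
step 16: x <- x                       0xffff8000
step 17: w <- element                 0xffff8000
step 18: x <- (x + 2)                 0xffff8000
step 19: eval (x < (4 + (element // 3))) 0xffff8000
step 20: x <- x                       0xffe00000
step 21: w <- element                 0xffe00000
step 22: x <- (x + 2)                 0xffe00000
step 23: eval (x < (4 + (element // 3))) 0xffe00000
step 24: x <- x                       0xf8000000
step 25: w <- element                 0xf8000000
step 26: x <- (x + 2)                 0xf8000000
step 27: eval (x < (4 + (element // 3))) 0xf8000000
step 28: w <- min((element * w), max(x, element)) 0xffffffff
step 29: x <- ((element * x) // 4)    0xffffffff
step 30: w <- (element * (w % 2))     0xffffffff

Answer: 31 steps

x: 0,1,2,4,6,7,9,10,12,18,20,22,24,26,28,37,40,42,45,47,50,63,66,69,72,75,78,94,98,101,105,108
w: 0,1,0,0,0,0,0,7,0,9,0,11,0,13,0,15,0,17,0,19,0,21,0,23,0,25,0,27,0,29,0,31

steps = 31; useful = 692; efficiency = 692/992 = 173/248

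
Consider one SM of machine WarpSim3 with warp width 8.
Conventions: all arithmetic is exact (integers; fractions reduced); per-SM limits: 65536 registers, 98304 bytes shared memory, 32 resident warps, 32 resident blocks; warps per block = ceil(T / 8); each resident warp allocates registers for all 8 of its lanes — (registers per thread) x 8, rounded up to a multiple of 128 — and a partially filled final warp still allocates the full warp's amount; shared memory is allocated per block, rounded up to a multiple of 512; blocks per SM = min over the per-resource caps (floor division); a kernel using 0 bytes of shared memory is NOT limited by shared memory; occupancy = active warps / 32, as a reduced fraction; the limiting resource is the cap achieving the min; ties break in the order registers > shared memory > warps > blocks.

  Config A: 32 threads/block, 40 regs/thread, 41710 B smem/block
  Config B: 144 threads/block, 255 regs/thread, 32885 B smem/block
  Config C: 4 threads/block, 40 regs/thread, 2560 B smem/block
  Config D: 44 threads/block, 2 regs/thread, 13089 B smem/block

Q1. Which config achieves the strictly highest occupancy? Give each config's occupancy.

occupancies: A 1/4, B 9/16, C 1, D 15/16

Answer: C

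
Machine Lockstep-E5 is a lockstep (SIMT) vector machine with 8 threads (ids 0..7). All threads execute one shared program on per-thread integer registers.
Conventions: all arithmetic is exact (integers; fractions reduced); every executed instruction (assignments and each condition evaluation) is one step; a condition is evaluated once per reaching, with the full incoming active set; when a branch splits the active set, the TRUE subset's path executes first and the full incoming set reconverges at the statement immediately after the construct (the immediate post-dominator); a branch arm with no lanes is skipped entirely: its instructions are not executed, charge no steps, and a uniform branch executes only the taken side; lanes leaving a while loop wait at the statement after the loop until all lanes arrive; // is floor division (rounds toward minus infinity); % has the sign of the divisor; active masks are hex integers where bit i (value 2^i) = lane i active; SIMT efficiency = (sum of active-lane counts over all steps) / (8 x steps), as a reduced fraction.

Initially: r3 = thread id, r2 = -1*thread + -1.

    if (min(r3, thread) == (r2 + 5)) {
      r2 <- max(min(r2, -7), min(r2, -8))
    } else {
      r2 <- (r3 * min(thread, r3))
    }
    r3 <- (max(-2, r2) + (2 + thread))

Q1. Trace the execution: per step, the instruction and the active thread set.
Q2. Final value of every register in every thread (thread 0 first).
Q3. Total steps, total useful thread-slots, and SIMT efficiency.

step 0: eval (min(r3, thread) == (r2 + 5)) 0xff
step 1: r2 <- max(min(r2, -7), min(r2, -8)) 0x04
step 2: r2 <- (r3 * min(thread, r3)) 0xfb
step 3: r3 <- (max(-2, r2) + (2 + thread)) 0xff

Answer: 4 steps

r3: 2,4,2,14,22,32,44,58
r2: 0,1,-7,9,16,25,36,49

steps = 4; useful = 24; efficiency = 24/32 = 3/4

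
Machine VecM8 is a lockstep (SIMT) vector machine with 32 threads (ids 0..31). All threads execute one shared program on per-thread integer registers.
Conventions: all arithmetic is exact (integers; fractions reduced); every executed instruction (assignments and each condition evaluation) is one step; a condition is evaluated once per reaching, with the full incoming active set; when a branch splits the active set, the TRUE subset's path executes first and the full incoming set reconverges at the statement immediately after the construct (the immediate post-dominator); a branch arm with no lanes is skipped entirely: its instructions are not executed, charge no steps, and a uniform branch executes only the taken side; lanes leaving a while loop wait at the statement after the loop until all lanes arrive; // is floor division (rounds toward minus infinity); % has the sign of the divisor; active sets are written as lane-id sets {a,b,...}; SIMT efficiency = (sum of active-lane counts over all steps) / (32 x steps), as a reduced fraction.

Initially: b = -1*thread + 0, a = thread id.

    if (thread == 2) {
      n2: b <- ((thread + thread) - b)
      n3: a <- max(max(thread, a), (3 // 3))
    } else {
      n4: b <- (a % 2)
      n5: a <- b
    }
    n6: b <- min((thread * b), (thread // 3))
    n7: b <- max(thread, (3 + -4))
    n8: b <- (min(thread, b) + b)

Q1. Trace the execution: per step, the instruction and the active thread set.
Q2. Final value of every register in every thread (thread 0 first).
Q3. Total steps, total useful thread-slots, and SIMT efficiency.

step 0: eval (thread == 2)           {0,1,2,3,4,5,6,7,8,9,10,11,12,13,14,15,16,17,18,19,20,21,22,23,24,25,26,27,28,29,30,31}
step 1: b <- ((thread + thread) - b) {2}
step 2: a <- max(max(thread, a), (3 // 3)) {2}
step 3: b <- (a % 2)                 {0,1,3,4,5,6,7,8,9,10,11,12,13,14,15,16,17,18,19,20,21,22,23,24,25,26,27,28,29,30,31}
step 4: a <- b                       {0,1,3,4,5,6,7,8,9,10,11,12,13,14,15,16,17,18,19,20,21,22,23,24,25,26,27,28,29,30,31}
step 5: b <- min((thread * b), (thread // 3)) {0,1,2,3,4,5,6,7,8,9,10,11,12,13,14,15,16,17,18,19,20,21,22,23,24,25,26,27,28,29,30,31}
step 6: b <- max(thread, (3 + -4))   {0,1,2,3,4,5,6,7,8,9,10,11,12,13,14,15,16,17,18,19,20,21,22,23,24,25,26,27,28,29,30,31}
step 7: b <- (min(thread, b) + b)    {0,1,2,3,4,5,6,7,8,9,10,11,12,13,14,15,16,17,18,19,20,21,22,23,24,25,26,27,28,29,30,31}

Answer: 8 steps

b: 0,2,4,6,8,10,12,14,16,18,20,22,24,26,28,30,32,34,36,38,40,42,44,46,48,50,52,54,56,58,60,62
a: 0,1,2,1,0,1,0,1,0,1,0,1,0,1,0,1,0,1,0,1,0,1,0,1,0,1,0,1,0,1,0,1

steps = 8; useful = 192; efficiency = 192/256 = 3/4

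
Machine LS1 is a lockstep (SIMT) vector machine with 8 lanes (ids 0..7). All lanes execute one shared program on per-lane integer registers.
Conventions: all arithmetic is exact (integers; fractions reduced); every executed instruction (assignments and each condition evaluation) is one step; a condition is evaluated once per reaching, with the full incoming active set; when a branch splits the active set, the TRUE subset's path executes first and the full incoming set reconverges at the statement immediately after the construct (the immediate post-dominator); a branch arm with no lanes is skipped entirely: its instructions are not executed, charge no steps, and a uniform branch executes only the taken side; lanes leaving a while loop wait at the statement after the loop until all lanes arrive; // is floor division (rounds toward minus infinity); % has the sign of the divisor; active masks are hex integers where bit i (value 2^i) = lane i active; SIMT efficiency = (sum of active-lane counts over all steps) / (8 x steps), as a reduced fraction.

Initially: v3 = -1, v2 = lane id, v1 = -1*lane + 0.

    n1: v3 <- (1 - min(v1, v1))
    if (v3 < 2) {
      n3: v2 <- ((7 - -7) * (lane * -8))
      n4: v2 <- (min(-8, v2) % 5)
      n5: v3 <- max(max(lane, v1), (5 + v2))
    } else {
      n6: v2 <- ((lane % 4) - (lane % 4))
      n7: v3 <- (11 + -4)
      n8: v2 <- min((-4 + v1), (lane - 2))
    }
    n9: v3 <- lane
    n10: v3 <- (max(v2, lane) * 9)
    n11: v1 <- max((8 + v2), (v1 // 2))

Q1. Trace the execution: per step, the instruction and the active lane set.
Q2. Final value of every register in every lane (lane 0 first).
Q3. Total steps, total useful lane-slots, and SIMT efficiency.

step 0: v3 <- (1 - min(v1, v1))      0xff
step 1: eval (v3 < 2)                0xff
step 2: v2 <- ((7 - -7) * (lane * -8)) 0x01
step 3: v2 <- (min(-8, v2) % 5)      0x01
step 4: v3 <- max(max(lane, v1), (5 + v2)) 0x01
step 5: v2 <- ((lane % 4) - (lane % 4)) 0xfe
step 6: v3 <- (11 + -4)              0xfe
step 7: v2 <- min((-4 + v1), (lane - 2)) 0xfe
step 8: v3 <- lane                   0xff
step 9: v3 <- (max(v2, lane) * 9)    0xff
step 10: v1 <- max((8 + v2), (v1 // 2)) 0xff

Answer: 11 steps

v3: 18,9,18,27,36,45,54,63
v2: 2,-5,-6,-7,-8,-9,-10,-11
v1: 10,3,2,1,0,-1,-2,-3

steps = 11; useful = 64; efficiency = 64/88 = 8/11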